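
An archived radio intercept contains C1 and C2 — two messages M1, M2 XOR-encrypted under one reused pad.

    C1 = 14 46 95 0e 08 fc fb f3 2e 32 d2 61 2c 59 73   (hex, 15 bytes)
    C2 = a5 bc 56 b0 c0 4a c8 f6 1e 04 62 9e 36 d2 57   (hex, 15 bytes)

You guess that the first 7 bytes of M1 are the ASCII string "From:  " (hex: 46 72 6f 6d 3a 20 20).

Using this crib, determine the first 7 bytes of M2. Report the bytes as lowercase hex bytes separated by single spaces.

First, C1 ⊕ C2 = (M1 ⊕ K) ⊕ (M2 ⊕ K) = M1 ⊕ M2, so the key drops out. Then M2 = (M1 ⊕ M2) ⊕ M1 over the first 7 bytes.
byte 0: (14 XOR a5) XOR 46 = b1 XOR 46 = f7
byte 1: (46 XOR bc) XOR 72 = fa XOR 72 = 88
byte 2: (95 XOR 56) XOR 6f = c3 XOR 6f = ac
byte 3: (0e XOR b0) XOR 6d = be XOR 6d = d3
byte 4: (08 XOR c0) XOR 3a = c8 XOR 3a = f2
byte 5: (fc XOR 4a) XOR 20 = b6 XOR 20 = 96
byte 6: (fb XOR c8) XOR 20 = 33 XOR 20 = 13

f7 88 ac d3 f2 96 13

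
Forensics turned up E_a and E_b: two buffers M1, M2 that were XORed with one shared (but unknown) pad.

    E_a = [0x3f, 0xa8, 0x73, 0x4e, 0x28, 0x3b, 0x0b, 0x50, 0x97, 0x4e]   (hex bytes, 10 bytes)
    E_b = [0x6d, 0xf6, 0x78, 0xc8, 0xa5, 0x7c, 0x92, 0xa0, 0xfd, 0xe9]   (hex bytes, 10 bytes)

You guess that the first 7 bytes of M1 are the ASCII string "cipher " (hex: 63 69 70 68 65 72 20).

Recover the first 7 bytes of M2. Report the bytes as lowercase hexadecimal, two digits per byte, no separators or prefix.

First, E_a ⊕ E_b = (M1 ⊕ K) ⊕ (M2 ⊕ K) = M1 ⊕ M2, so the key drops out. Then M2 = (M1 ⊕ M2) ⊕ M1 over the first 7 bytes.
byte 0: (3f XOR 6d) XOR 63 = 52 XOR 63 = 31
byte 1: (a8 XOR f6) XOR 69 = 5e XOR 69 = 37
byte 2: (73 XOR 78) XOR 70 = 0b XOR 70 = 7b
byte 3: (4e XOR c8) XOR 68 = 86 XOR 68 = ee
byte 4: (28 XOR a5) XOR 65 = 8d XOR 65 = e8
byte 5: (3b XOR 7c) XOR 72 = 47 XOR 72 = 35
byte 6: (0b XOR 92) XOR 20 = 99 XOR 20 = b9

31377beee835b9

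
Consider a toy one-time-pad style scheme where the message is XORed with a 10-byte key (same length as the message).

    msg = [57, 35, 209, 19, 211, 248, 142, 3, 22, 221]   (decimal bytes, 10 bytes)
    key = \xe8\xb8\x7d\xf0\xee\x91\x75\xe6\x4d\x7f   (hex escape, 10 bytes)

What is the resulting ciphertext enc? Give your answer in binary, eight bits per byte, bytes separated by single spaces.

11010001 10011011 10101100 11100011 00111101 01101001 11111011 11100101 01011011 10100010

39 xor e8 = d1
23 xor b8 = 9b
d1 xor 7d = ac
13 xor f0 = e3
d3 xor ee = 3d
f8 xor 91 = 69
8e xor 75 = fb
03 xor e6 = e5
16 xor 4d = 5b
dd xor 7f = a2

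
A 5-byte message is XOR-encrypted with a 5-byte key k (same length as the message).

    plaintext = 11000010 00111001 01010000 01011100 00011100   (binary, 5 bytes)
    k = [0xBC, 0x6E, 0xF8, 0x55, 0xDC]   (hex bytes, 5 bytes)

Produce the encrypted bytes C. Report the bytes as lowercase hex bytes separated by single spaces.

7e 57 a8 09 c0

XOR is its own inverse, so applying the key byte-wise gives the result directly.
11000010 xor 10111100 = 01111110
00111001 xor 01101110 = 01010111
01010000 xor 11111000 = 10101000
01011100 xor 01010101 = 00001001
00011100 xor 11011100 = 11000000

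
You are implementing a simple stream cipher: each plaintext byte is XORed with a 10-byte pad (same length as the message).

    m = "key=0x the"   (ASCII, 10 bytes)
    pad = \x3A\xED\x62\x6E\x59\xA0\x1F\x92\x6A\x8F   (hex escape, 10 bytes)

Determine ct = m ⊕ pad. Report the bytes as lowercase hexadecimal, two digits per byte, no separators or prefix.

51881b5369d83fe602ea

6b ⊕ 3a = 51
65 ⊕ ed = 88
79 ⊕ 62 = 1b
3d ⊕ 6e = 53
30 ⊕ 59 = 69
78 ⊕ a0 = d8
20 ⊕ 1f = 3f
74 ⊕ 92 = e6
68 ⊕ 6a = 02
65 ⊕ 8f = ea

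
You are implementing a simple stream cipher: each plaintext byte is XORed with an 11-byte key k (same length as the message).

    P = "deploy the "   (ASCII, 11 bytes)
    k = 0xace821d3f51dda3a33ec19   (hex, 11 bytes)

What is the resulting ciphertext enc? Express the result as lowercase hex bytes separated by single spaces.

c8 8d 51 bf 9a 64 fa 4e 5b 89 39

64 xor ac = c8
65 xor e8 = 8d
70 xor 21 = 51
6c xor d3 = bf
6f xor f5 = 9a
79 xor 1d = 64
20 xor da = fa
74 xor 3a = 4e
68 xor 33 = 5b
65 xor ec = 89
20 xor 19 = 39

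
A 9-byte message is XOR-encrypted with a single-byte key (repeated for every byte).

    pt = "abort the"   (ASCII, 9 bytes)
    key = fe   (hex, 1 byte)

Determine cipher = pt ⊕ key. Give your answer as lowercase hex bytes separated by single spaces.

The 1-byte key repeats, so the effective keystream is fe fe fe fe fe fe fe fe fe.
byte 0: 61 ⊕ fe = 9f
byte 1: 62 ⊕ fe = 9c
byte 2: 6f ⊕ fe = 91
byte 3: 72 ⊕ fe = 8c
byte 4: 74 ⊕ fe = 8a
byte 5: 20 ⊕ fe = de
byte 6: 74 ⊕ fe = 8a
byte 7: 68 ⊕ fe = 96
byte 8: 65 ⊕ fe = 9b

9f 9c 91 8c 8a de 8a 96 9b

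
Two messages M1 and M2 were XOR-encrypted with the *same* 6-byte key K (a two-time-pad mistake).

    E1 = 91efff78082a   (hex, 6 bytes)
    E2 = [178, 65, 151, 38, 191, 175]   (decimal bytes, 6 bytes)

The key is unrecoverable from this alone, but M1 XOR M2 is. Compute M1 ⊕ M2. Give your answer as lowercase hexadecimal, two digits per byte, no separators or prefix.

23ae685eb785

E1 ⊕ E2 = (M1 ⊕ K) ⊕ (M2 ⊕ K) = M1 ⊕ M2 — the shared key cancels under XOR.
10010001 ^ 10110010 = 00100011
11101111 ^ 01000001 = 10101110
11111111 ^ 10010111 = 01101000
01111000 ^ 00100110 = 01011110
00001000 ^ 10111111 = 10110111
00101010 ^ 10101111 = 10000101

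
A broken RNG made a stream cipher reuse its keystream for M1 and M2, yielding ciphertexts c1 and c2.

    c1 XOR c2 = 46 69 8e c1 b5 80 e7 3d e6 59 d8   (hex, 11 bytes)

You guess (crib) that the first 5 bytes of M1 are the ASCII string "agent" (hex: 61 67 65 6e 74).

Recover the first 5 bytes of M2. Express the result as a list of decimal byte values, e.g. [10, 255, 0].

[39, 14, 235, 175, 193]

Since c1 ⊕ c2 = M1 ⊕ M2, XORing with the guessed M1 bytes yields the corresponding M2 bytes: M2 = (c1 ⊕ c2) ⊕ M1.
46 XOR 61 = 27
69 XOR 67 = 0e
8e XOR 65 = eb
c1 XOR 6e = af
b5 XOR 74 = c1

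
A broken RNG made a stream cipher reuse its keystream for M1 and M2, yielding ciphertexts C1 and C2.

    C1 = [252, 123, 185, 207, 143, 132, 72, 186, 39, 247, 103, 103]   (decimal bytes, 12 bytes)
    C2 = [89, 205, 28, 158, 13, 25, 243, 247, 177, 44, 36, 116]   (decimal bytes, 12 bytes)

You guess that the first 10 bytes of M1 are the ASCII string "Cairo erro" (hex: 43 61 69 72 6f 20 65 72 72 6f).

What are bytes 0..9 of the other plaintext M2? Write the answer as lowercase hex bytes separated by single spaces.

First, C1 ⊕ C2 = (M1 ⊕ K) ⊕ (M2 ⊕ K) = M1 ⊕ M2, so the key drops out. Then M2 = (M1 ⊕ M2) ⊕ M1 over the first 10 bytes.
byte 0: (fc xor 59) xor 43 = a5 xor 43 = e6
byte 1: (7b xor cd) xor 61 = b6 xor 61 = d7
byte 2: (b9 xor 1c) xor 69 = a5 xor 69 = cc
byte 3: (cf xor 9e) xor 72 = 51 xor 72 = 23
byte 4: (8f xor 0d) xor 6f = 82 xor 6f = ed
byte 5: (84 xor 19) xor 20 = 9d xor 20 = bd
byte 6: (48 xor f3) xor 65 = bb xor 65 = de
byte 7: (ba xor f7) xor 72 = 4d xor 72 = 3f
byte 8: (27 xor b1) xor 72 = 96 xor 72 = e4
byte 9: (f7 xor 2c) xor 6f = db xor 6f = b4

e6 d7 cc 23 ed bd de 3f e4 b4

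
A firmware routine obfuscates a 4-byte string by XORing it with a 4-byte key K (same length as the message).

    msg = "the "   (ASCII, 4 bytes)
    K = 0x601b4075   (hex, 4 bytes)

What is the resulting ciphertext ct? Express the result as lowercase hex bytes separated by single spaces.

74 xor 60 = 14
68 xor 1b = 73
65 xor 40 = 25
20 xor 75 = 55

14 73 25 55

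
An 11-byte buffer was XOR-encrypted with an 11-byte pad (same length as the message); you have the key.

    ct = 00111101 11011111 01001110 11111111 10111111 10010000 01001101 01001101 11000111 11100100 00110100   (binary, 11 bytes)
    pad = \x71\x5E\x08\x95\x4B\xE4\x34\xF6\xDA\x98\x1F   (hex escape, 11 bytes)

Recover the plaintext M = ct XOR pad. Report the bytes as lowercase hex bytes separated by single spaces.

3d ^ 71 = 4c
df ^ 5e = 81
4e ^ 08 = 46
ff ^ 95 = 6a
bf ^ 4b = f4
90 ^ e4 = 74
4d ^ 34 = 79
4d ^ f6 = bb
c7 ^ da = 1d
e4 ^ 98 = 7c
34 ^ 1f = 2b

4c 81 46 6a f4 74 79 bb 1d 7c 2b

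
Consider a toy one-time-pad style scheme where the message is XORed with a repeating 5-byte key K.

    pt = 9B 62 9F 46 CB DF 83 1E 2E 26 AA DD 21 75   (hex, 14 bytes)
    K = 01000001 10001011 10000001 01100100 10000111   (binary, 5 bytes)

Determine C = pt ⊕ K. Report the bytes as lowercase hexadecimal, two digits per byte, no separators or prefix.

dae91e224c9e089f4aa1eb56a011

The 5-byte key repeats, so the effective keystream is 41 8b 81 64 87 41 8b 81 64 87 41 8b 81 64.
byte 0: 155 ⊕  65 = 218
byte 1:  98 ⊕ 139 = 233
byte 2: 159 ⊕ 129 =  30
byte 3:  70 ⊕ 100 =  34
byte 4: 203 ⊕ 135 =  76
byte 5: 223 ⊕  65 = 158
byte 6: 131 ⊕ 139 =   8
byte 7:  30 ⊕ 129 = 159
byte 8:  46 ⊕ 100 =  74
byte 9:  38 ⊕ 135 = 161
byte 10: 170 ⊕  65 = 235
byte 11: 221 ⊕ 139 =  86
byte 12:  33 ⊕ 129 = 160
byte 13: 117 ⊕ 100 =  17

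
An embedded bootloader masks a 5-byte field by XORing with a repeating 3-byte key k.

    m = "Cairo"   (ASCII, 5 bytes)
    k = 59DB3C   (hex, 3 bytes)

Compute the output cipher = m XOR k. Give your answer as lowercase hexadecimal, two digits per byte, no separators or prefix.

1aba552bb4

The 3-byte key repeats, so the effective keystream is 59 db 3c 59 db.
byte 0: 43 XOR 59 = 1a
byte 1: 61 XOR db = ba
byte 2: 69 XOR 3c = 55
byte 3: 72 XOR 59 = 2b
byte 4: 6f XOR db = b4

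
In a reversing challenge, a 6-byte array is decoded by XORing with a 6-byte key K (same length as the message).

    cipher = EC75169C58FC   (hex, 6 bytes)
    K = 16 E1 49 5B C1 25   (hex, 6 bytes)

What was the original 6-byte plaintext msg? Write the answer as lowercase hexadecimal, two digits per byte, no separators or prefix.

fa945fc799d9

XOR is its own inverse, so applying the key byte-wise gives the result directly.
byte 0: ec ⊕ 16 = fa
byte 1: 75 ⊕ e1 = 94
byte 2: 16 ⊕ 49 = 5f
byte 3: 9c ⊕ 5b = c7
byte 4: 58 ⊕ c1 = 99
byte 5: fc ⊕ 25 = d9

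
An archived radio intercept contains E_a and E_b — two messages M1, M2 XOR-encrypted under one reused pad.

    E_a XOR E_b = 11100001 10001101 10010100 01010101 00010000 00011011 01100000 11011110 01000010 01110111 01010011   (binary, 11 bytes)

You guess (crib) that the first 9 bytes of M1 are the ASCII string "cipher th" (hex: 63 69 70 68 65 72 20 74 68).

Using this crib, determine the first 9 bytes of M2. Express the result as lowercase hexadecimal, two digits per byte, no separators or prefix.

Since E_a ⊕ E_b = M1 ⊕ M2, XORing with the guessed M1 bytes yields the corresponding M2 bytes: M2 = (E_a ⊕ E_b) ⊕ M1.
e1 XOR 63 = 82
8d XOR 69 = e4
94 XOR 70 = e4
55 XOR 68 = 3d
10 XOR 65 = 75
1b XOR 72 = 69
60 XOR 20 = 40
de XOR 74 = aa
42 XOR 68 = 2a

82e4e43d756940aa2a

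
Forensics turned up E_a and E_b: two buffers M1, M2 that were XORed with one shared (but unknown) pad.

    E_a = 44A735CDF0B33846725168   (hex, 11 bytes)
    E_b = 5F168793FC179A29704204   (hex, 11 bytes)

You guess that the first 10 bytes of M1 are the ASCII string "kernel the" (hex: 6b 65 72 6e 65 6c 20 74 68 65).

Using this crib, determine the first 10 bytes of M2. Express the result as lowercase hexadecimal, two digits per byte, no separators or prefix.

70d4c03069c8821b6a76

First, E_a ⊕ E_b = (M1 ⊕ K) ⊕ (M2 ⊕ K) = M1 ⊕ M2, so the key drops out. Then M2 = (M1 ⊕ M2) ⊕ M1 over the first 10 bytes.
byte 0: (44 XOR 5f) XOR 6b = 1b XOR 6b = 70
byte 1: (a7 XOR 16) XOR 65 = b1 XOR 65 = d4
byte 2: (35 XOR 87) XOR 72 = b2 XOR 72 = c0
byte 3: (cd XOR 93) XOR 6e = 5e XOR 6e = 30
byte 4: (f0 XOR fc) XOR 65 = 0c XOR 65 = 69
byte 5: (b3 XOR 17) XOR 6c = a4 XOR 6c = c8
byte 6: (38 XOR 9a) XOR 20 = a2 XOR 20 = 82
byte 7: (46 XOR 29) XOR 74 = 6f XOR 74 = 1b
byte 8: (72 XOR 70) XOR 68 = 02 XOR 68 = 6a
byte 9: (51 XOR 42) XOR 65 = 13 XOR 65 = 76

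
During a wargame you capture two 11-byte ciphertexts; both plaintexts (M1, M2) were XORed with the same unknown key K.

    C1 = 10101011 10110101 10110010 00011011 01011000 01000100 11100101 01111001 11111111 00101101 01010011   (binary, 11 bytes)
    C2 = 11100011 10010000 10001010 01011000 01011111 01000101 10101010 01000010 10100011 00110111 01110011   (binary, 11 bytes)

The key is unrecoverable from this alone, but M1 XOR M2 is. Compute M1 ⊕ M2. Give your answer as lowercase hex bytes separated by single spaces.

C1 ⊕ C2 = (M1 ⊕ K) ⊕ (M2 ⊕ K) = M1 ⊕ M2 — the shared key cancels under XOR.
ab XOR e3 = 48
b5 XOR 90 = 25
b2 XOR 8a = 38
1b XOR 58 = 43
58 XOR 5f = 07
44 XOR 45 = 01
e5 XOR aa = 4f
79 XOR 42 = 3b
ff XOR a3 = 5c
2d XOR 37 = 1a
53 XOR 73 = 20

48 25 38 43 07 01 4f 3b 5c 1a 20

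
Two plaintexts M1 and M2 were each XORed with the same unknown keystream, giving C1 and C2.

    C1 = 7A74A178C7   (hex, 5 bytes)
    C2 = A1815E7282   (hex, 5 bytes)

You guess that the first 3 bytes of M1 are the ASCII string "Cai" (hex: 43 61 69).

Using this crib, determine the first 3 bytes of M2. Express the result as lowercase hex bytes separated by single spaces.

First, C1 ⊕ C2 = (M1 ⊕ K) ⊕ (M2 ⊕ K) = M1 ⊕ M2, so the key drops out. Then M2 = (M1 ⊕ M2) ⊕ M1 over the first 3 bytes.
byte 0: (7a xor a1) xor 43 = db xor 43 = 98
byte 1: (74 xor 81) xor 61 = f5 xor 61 = 94
byte 2: (a1 xor 5e) xor 69 = ff xor 69 = 96

98 94 96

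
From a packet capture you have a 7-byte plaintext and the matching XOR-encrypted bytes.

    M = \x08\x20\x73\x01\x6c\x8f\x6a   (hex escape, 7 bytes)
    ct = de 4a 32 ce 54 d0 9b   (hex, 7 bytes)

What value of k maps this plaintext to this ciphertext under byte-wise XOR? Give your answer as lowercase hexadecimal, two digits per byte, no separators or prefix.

Since ct = M ⊕ k, XORing both sides with M gives k = M ⊕ ct.
08 xor de = d6
20 xor 4a = 6a
73 xor 32 = 41
01 xor ce = cf
6c xor 54 = 38
8f xor d0 = 5f
6a xor 9b = f1

d66a41cf385ff1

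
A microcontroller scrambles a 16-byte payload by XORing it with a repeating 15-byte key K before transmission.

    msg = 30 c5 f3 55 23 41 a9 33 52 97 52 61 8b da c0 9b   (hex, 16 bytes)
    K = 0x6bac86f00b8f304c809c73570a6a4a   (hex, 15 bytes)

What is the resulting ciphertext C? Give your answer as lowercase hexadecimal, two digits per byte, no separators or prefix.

The 15-byte key repeats, so the effective keystream is 6b ac 86 f0 0b 8f 30 4c 80 9c 73 57 0a 6a 4a 6b.
byte 0: 30 ^ 6b = 5b
byte 1: c5 ^ ac = 69
byte 2: f3 ^ 86 = 75
byte 3: 55 ^ f0 = a5
byte 4: 23 ^ 0b = 28
byte 5: 41 ^ 8f = ce
byte 6: a9 ^ 30 = 99
byte 7: 33 ^ 4c = 7f
byte 8: 52 ^ 80 = d2
byte 9: 97 ^ 9c = 0b
byte 10: 52 ^ 73 = 21
byte 11: 61 ^ 57 = 36
byte 12: 8b ^ 0a = 81
byte 13: da ^ 6a = b0
byte 14: c0 ^ 4a = 8a
byte 15: 9b ^ 6b = f0

5b6975a528ce997fd20b213681b08af0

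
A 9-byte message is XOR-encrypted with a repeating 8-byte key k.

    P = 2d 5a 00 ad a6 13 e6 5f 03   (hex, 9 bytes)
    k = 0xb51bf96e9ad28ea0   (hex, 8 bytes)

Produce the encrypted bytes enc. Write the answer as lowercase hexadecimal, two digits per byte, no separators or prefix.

The 8-byte key repeats, so the effective keystream is b5 1b f9 6e 9a d2 8e a0 b5.
byte 0: 00101101 ^ 10110101 = 10011000
byte 1: 01011010 ^ 00011011 = 01000001
byte 2: 00000000 ^ 11111001 = 11111001
byte 3: 10101101 ^ 01101110 = 11000011
byte 4: 10100110 ^ 10011010 = 00111100
byte 5: 00010011 ^ 11010010 = 11000001
byte 6: 11100110 ^ 10001110 = 01101000
byte 7: 01011111 ^ 10100000 = 11111111
byte 8: 00000011 ^ 10110101 = 10110110

9841f9c33cc168ffb6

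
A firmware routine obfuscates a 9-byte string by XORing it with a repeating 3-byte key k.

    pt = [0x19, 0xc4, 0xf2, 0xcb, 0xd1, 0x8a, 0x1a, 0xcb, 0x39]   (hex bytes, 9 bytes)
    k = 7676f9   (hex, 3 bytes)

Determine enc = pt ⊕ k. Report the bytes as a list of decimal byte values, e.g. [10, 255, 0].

[111, 178, 11, 189, 167, 115, 108, 189, 192]

The 3-byte key repeats, so the effective keystream is 76 76 f9 76 76 f9 76 76 f9.
byte 0: 19 ⊕ 76 = 6f
byte 1: c4 ⊕ 76 = b2
byte 2: f2 ⊕ f9 = 0b
byte 3: cb ⊕ 76 = bd
byte 4: d1 ⊕ 76 = a7
byte 5: 8a ⊕ f9 = 73
byte 6: 1a ⊕ 76 = 6c
byte 7: cb ⊕ 76 = bd
byte 8: 39 ⊕ f9 = c0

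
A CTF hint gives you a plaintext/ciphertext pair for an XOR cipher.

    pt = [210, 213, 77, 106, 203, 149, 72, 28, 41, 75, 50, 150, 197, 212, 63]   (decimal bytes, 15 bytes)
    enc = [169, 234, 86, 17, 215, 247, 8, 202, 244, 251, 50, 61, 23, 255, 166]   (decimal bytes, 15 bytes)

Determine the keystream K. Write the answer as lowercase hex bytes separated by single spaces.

7b 3f 1b 7b 1c 62 40 d6 dd b0 00 ab d2 2b 99

Since enc = pt ⊕ K, XORing both sides with pt gives K = pt ⊕ enc.
byte 0: d2 xor a9 = 7b
byte 1: d5 xor ea = 3f
byte 2: 4d xor 56 = 1b
byte 3: 6a xor 11 = 7b
byte 4: cb xor d7 = 1c
byte 5: 95 xor f7 = 62
byte 6: 48 xor 08 = 40
byte 7: 1c xor ca = d6
byte 8: 29 xor f4 = dd
byte 9: 4b xor fb = b0
byte 10: 32 xor 32 = 00
byte 11: 96 xor 3d = ab
byte 12: c5 xor 17 = d2
byte 13: d4 xor ff = 2b
byte 14: 3f xor a6 = 99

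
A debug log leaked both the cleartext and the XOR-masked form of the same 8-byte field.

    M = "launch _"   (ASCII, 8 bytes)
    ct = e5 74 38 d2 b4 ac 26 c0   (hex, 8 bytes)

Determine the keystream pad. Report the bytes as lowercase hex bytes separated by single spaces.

89 15 4d bc d7 c4 06 9f

Since ct = M ⊕ pad, XORing both sides with M gives pad = M ⊕ ct.
01101100 XOR 11100101 = 10001001
01100001 XOR 01110100 = 00010101
01110101 XOR 00111000 = 01001101
01101110 XOR 11010010 = 10111100
01100011 XOR 10110100 = 11010111
01101000 XOR 10101100 = 11000100
00100000 XOR 00100110 = 00000110
01011111 XOR 11000000 = 10011111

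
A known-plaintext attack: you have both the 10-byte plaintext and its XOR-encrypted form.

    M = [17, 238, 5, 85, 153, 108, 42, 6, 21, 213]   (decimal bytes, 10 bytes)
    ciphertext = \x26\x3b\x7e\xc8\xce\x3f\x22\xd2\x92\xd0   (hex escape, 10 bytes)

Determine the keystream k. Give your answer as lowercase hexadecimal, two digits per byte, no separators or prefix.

37d57b9d575308d48705

Since ciphertext = M ⊕ k, XORing both sides with M gives k = M ⊕ ciphertext.
11 xor 26 = 37
ee xor 3b = d5
05 xor 7e = 7b
55 xor c8 = 9d
99 xor ce = 57
6c xor 3f = 53
2a xor 22 = 08
06 xor d2 = d4
15 xor 92 = 87
d5 xor d0 = 05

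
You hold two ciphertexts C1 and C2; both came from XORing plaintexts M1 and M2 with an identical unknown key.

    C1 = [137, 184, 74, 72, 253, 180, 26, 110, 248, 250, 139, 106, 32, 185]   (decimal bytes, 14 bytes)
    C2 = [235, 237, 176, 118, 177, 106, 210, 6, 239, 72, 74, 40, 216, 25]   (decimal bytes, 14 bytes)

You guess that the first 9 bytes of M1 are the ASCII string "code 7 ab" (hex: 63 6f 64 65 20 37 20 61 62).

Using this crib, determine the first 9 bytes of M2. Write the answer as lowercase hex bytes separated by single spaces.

01 3a 9e 5b 6c e9 e8 09 75

First, C1 ⊕ C2 = (M1 ⊕ K) ⊕ (M2 ⊕ K) = M1 ⊕ M2, so the key drops out. Then M2 = (M1 ⊕ M2) ⊕ M1 over the first 9 bytes.
byte 0: (89 ^ eb) ^ 63 = 62 ^ 63 = 01
byte 1: (b8 ^ ed) ^ 6f = 55 ^ 6f = 3a
byte 2: (4a ^ b0) ^ 64 = fa ^ 64 = 9e
byte 3: (48 ^ 76) ^ 65 = 3e ^ 65 = 5b
byte 4: (fd ^ b1) ^ 20 = 4c ^ 20 = 6c
byte 5: (b4 ^ 6a) ^ 37 = de ^ 37 = e9
byte 6: (1a ^ d2) ^ 20 = c8 ^ 20 = e8
byte 7: (6e ^ 06) ^ 61 = 68 ^ 61 = 09
byte 8: (f8 ^ ef) ^ 62 = 17 ^ 62 = 75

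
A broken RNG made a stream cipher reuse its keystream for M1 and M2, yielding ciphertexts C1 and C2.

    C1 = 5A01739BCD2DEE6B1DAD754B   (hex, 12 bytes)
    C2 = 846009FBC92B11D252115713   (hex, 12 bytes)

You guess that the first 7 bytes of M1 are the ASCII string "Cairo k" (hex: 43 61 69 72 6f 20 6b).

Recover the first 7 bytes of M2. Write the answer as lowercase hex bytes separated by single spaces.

First, C1 ⊕ C2 = (M1 ⊕ K) ⊕ (M2 ⊕ K) = M1 ⊕ M2, so the key drops out. Then M2 = (M1 ⊕ M2) ⊕ M1 over the first 7 bytes.
byte 0: (5a ⊕ 84) ⊕ 43 = de ⊕ 43 = 9d
byte 1: (01 ⊕ 60) ⊕ 61 = 61 ⊕ 61 = 00
byte 2: (73 ⊕ 09) ⊕ 69 = 7a ⊕ 69 = 13
byte 3: (9b ⊕ fb) ⊕ 72 = 60 ⊕ 72 = 12
byte 4: (cd ⊕ c9) ⊕ 6f = 04 ⊕ 6f = 6b
byte 5: (2d ⊕ 2b) ⊕ 20 = 06 ⊕ 20 = 26
byte 6: (ee ⊕ 11) ⊕ 6b = ff ⊕ 6b = 94

9d 00 13 12 6b 26 94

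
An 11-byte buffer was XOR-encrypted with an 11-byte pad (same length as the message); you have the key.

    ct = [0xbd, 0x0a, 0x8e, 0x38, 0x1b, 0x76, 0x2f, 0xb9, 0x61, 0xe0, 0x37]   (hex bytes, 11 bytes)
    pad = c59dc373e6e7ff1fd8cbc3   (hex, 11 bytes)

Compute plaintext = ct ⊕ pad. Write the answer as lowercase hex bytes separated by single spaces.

10111101 XOR 11000101 = 01111000
00001010 XOR 10011101 = 10010111
10001110 XOR 11000011 = 01001101
00111000 XOR 01110011 = 01001011
00011011 XOR 11100110 = 11111101
01110110 XOR 11100111 = 10010001
00101111 XOR 11111111 = 11010000
10111001 XOR 00011111 = 10100110
01100001 XOR 11011000 = 10111001
11100000 XOR 11001011 = 00101011
00110111 XOR 11000011 = 11110100

78 97 4d 4b fd 91 d0 a6 b9 2b f4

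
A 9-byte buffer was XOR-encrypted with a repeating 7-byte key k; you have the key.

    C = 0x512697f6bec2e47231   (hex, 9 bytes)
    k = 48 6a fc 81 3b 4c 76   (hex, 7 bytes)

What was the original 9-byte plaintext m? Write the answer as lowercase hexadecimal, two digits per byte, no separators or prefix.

The 7-byte key repeats, so the effective keystream is 48 6a fc 81 3b 4c 76 48 6a.
byte 0: 51 xor 48 = 19
byte 1: 26 xor 6a = 4c
byte 2: 97 xor fc = 6b
byte 3: f6 xor 81 = 77
byte 4: be xor 3b = 85
byte 5: c2 xor 4c = 8e
byte 6: e4 xor 76 = 92
byte 7: 72 xor 48 = 3a
byte 8: 31 xor 6a = 5b

194c6b77858e923a5b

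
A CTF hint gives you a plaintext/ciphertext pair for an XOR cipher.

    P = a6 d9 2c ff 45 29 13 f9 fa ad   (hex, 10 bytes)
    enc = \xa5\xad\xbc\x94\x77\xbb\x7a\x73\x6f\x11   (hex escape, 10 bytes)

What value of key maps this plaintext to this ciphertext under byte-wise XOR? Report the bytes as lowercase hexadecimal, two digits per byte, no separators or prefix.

Since enc = P ⊕ key, XORing both sides with P gives key = P ⊕ enc.
a6 ^ a5 = 03
d9 ^ ad = 74
2c ^ bc = 90
ff ^ 94 = 6b
45 ^ 77 = 32
29 ^ bb = 92
13 ^ 7a = 69
f9 ^ 73 = 8a
fa ^ 6f = 95
ad ^ 11 = bc

0374906b3292698a95bc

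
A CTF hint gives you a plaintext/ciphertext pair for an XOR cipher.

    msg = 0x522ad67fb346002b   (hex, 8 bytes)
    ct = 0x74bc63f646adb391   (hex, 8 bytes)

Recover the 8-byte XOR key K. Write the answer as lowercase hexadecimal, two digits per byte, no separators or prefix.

Since ct = msg ⊕ K, XORing both sides with msg gives K = msg ⊕ ct.
byte 0:  82 ⊕ 116 =  38
byte 1:  42 ⊕ 188 = 150
byte 2: 214 ⊕  99 = 181
byte 3: 127 ⊕ 246 = 137
byte 4: 179 ⊕  70 = 245
byte 5:  70 ⊕ 173 = 235
byte 6:   0 ⊕ 179 = 179
byte 7:  43 ⊕ 145 = 186

2696b589f5ebb3ba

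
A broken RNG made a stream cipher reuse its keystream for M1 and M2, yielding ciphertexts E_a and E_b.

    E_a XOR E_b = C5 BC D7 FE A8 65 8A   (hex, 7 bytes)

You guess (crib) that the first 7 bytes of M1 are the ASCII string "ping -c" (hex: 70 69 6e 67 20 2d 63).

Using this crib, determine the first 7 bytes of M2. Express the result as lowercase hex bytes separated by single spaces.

Since E_a ⊕ E_b = M1 ⊕ M2, XORing with the guessed M1 bytes yields the corresponding M2 bytes: M2 = (E_a ⊕ E_b) ⊕ M1.
c5 xor 70 = b5
bc xor 69 = d5
d7 xor 6e = b9
fe xor 67 = 99
a8 xor 20 = 88
65 xor 2d = 48
8a xor 63 = e9

b5 d5 b9 99 88 48 e9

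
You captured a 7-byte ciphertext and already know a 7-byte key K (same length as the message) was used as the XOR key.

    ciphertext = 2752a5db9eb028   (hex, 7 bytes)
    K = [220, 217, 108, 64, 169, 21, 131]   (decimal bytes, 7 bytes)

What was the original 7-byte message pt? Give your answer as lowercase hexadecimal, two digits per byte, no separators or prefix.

XOR is its own inverse, so applying the key byte-wise gives the result directly.
byte 0: 27 ⊕ dc = fb
byte 1: 52 ⊕ d9 = 8b
byte 2: a5 ⊕ 6c = c9
byte 3: db ⊕ 40 = 9b
byte 4: 9e ⊕ a9 = 37
byte 5: b0 ⊕ 15 = a5
byte 6: 28 ⊕ 83 = ab

fb8bc99b37a5ab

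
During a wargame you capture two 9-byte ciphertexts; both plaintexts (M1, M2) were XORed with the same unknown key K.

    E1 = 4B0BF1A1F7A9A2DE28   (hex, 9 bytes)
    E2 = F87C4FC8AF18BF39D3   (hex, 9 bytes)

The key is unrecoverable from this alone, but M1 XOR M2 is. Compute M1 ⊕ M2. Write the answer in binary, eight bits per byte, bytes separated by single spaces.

E1 ⊕ E2 = (M1 ⊕ K) ⊕ (M2 ⊕ K) = M1 ⊕ M2 — the shared key cancels under XOR.
4b ⊕ f8 = b3
0b ⊕ 7c = 77
f1 ⊕ 4f = be
a1 ⊕ c8 = 69
f7 ⊕ af = 58
a9 ⊕ 18 = b1
a2 ⊕ bf = 1d
de ⊕ 39 = e7
28 ⊕ d3 = fb

10110011 01110111 10111110 01101001 01011000 10110001 00011101 11100111 11111011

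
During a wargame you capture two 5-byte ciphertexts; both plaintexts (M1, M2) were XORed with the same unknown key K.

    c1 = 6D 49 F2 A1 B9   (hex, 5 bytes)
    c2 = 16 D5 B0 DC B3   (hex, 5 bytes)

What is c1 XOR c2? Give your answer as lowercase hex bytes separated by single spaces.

7b 9c 42 7d 0a

c1 ⊕ c2 = (M1 ⊕ K) ⊕ (M2 ⊕ K) = M1 ⊕ M2 — the shared key cancels under XOR.
6d xor 16 = 7b
49 xor d5 = 9c
f2 xor b0 = 42
a1 xor dc = 7d
b9 xor b3 = 0a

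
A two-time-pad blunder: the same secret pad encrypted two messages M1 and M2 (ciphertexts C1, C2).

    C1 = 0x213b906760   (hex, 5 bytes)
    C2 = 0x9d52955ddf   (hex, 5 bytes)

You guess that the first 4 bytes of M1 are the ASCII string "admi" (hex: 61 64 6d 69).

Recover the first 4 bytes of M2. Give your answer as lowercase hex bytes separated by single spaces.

dd 0d 68 53

First, C1 ⊕ C2 = (M1 ⊕ K) ⊕ (M2 ⊕ K) = M1 ⊕ M2, so the key drops out. Then M2 = (M1 ⊕ M2) ⊕ M1 over the first 4 bytes.
byte 0: (21 ^ 9d) ^ 61 = bc ^ 61 = dd
byte 1: (3b ^ 52) ^ 64 = 69 ^ 64 = 0d
byte 2: (90 ^ 95) ^ 6d = 05 ^ 6d = 68
byte 3: (67 ^ 5d) ^ 69 = 3a ^ 69 = 53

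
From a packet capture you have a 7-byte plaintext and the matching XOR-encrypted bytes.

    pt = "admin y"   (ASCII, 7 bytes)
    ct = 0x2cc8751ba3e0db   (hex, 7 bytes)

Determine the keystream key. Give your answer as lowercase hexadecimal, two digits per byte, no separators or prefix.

4dac1872cdc0a2

Since ct = pt ⊕ key, XORing both sides with pt gives key = pt ⊕ ct.
61 ⊕ 2c = 4d
64 ⊕ c8 = ac
6d ⊕ 75 = 18
69 ⊕ 1b = 72
6e ⊕ a3 = cd
20 ⊕ e0 = c0
79 ⊕ db = a2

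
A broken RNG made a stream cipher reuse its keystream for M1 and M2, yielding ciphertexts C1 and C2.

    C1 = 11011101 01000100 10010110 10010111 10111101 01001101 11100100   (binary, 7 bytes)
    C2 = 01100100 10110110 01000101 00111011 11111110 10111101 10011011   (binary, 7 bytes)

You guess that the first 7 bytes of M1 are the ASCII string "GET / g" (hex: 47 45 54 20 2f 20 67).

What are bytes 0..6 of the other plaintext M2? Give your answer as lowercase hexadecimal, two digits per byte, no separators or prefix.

First, C1 ⊕ C2 = (M1 ⊕ K) ⊕ (M2 ⊕ K) = M1 ⊕ M2, so the key drops out. Then M2 = (M1 ⊕ M2) ⊕ M1 over the first 7 bytes.
byte 0: (dd xor 64) xor 47 = b9 xor 47 = fe
byte 1: (44 xor b6) xor 45 = f2 xor 45 = b7
byte 2: (96 xor 45) xor 54 = d3 xor 54 = 87
byte 3: (97 xor 3b) xor 20 = ac xor 20 = 8c
byte 4: (bd xor fe) xor 2f = 43 xor 2f = 6c
byte 5: (4d xor bd) xor 20 = f0 xor 20 = d0
byte 6: (e4 xor 9b) xor 67 = 7f xor 67 = 18

feb7878c6cd018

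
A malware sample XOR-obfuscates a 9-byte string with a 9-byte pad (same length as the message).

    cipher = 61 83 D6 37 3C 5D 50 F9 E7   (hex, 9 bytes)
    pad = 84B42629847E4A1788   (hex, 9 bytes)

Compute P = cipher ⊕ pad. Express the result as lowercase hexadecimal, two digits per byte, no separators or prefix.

e537f01eb8231aee6f

61 XOR 84 = e5
83 XOR b4 = 37
d6 XOR 26 = f0
37 XOR 29 = 1e
3c XOR 84 = b8
5d XOR 7e = 23
50 XOR 4a = 1a
f9 XOR 17 = ee
e7 XOR 88 = 6f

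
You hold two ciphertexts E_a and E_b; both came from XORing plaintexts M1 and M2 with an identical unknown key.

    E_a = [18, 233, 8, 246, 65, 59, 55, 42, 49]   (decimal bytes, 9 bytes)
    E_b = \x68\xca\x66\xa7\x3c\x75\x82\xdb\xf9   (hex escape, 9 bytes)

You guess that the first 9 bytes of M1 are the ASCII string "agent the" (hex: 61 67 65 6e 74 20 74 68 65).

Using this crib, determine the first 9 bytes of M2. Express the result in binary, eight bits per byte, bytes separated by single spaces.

First, E_a ⊕ E_b = (M1 ⊕ K) ⊕ (M2 ⊕ K) = M1 ⊕ M2, so the key drops out. Then M2 = (M1 ⊕ M2) ⊕ M1 over the first 9 bytes.
byte 0: (12 XOR 68) XOR 61 = 7a XOR 61 = 1b
byte 1: (e9 XOR ca) XOR 67 = 23 XOR 67 = 44
byte 2: (08 XOR 66) XOR 65 = 6e XOR 65 = 0b
byte 3: (f6 XOR a7) XOR 6e = 51 XOR 6e = 3f
byte 4: (41 XOR 3c) XOR 74 = 7d XOR 74 = 09
byte 5: (3b XOR 75) XOR 20 = 4e XOR 20 = 6e
byte 6: (37 XOR 82) XOR 74 = b5 XOR 74 = c1
byte 7: (2a XOR db) XOR 68 = f1 XOR 68 = 99
byte 8: (31 XOR f9) XOR 65 = c8 XOR 65 = ad

00011011 01000100 00001011 00111111 00001001 01101110 11000001 10011001 10101101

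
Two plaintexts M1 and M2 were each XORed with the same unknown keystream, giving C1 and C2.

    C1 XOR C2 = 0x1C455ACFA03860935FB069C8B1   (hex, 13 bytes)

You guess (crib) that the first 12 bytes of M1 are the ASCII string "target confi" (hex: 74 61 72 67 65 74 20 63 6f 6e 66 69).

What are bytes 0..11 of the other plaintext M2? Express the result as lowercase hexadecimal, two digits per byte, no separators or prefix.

Since C1 ⊕ C2 = M1 ⊕ M2, XORing with the guessed M1 bytes yields the corresponding M2 bytes: M2 = (C1 ⊕ C2) ⊕ M1.
1c ⊕ 74 = 68
45 ⊕ 61 = 24
5a ⊕ 72 = 28
cf ⊕ 67 = a8
a0 ⊕ 65 = c5
38 ⊕ 74 = 4c
60 ⊕ 20 = 40
93 ⊕ 63 = f0
5f ⊕ 6f = 30
b0 ⊕ 6e = de
69 ⊕ 66 = 0f
c8 ⊕ 69 = a1

682428a8c54c40f030de0fa1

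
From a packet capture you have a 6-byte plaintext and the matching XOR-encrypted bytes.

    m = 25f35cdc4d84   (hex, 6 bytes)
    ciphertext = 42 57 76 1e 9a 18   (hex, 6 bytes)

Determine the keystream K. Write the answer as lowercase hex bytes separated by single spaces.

67 a4 2a c2 d7 9c

Since ciphertext = m ⊕ K, XORing both sides with m gives K = m ⊕ ciphertext.
25 ^ 42 = 67
f3 ^ 57 = a4
5c ^ 76 = 2a
dc ^ 1e = c2
4d ^ 9a = d7
84 ^ 18 = 9c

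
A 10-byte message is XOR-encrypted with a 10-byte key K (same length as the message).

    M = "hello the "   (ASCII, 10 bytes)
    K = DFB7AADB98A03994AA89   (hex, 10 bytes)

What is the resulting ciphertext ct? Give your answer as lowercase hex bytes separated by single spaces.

b7 d2 c6 b7 f7 80 4d fc cf a9

byte 0: 01101000 XOR 11011111 = 10110111
byte 1: 01100101 XOR 10110111 = 11010010
byte 2: 01101100 XOR 10101010 = 11000110
byte 3: 01101100 XOR 11011011 = 10110111
byte 4: 01101111 XOR 10011000 = 11110111
byte 5: 00100000 XOR 10100000 = 10000000
byte 6: 01110100 XOR 00111001 = 01001101
byte 7: 01101000 XOR 10010100 = 11111100
byte 8: 01100101 XOR 10101010 = 11001111
byte 9: 00100000 XOR 10001001 = 10101001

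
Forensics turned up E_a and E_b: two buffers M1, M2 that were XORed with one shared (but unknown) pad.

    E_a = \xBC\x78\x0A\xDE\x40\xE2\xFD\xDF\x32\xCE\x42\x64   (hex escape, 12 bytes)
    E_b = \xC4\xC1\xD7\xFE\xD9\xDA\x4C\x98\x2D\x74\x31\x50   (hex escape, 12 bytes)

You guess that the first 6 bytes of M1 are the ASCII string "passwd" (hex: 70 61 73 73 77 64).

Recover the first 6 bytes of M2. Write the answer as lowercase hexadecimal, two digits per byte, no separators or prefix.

First, E_a ⊕ E_b = (M1 ⊕ K) ⊕ (M2 ⊕ K) = M1 ⊕ M2, so the key drops out. Then M2 = (M1 ⊕ M2) ⊕ M1 over the first 6 bytes.
byte 0: (bc xor c4) xor 70 = 78 xor 70 = 08
byte 1: (78 xor c1) xor 61 = b9 xor 61 = d8
byte 2: (0a xor d7) xor 73 = dd xor 73 = ae
byte 3: (de xor fe) xor 73 = 20 xor 73 = 53
byte 4: (40 xor d9) xor 77 = 99 xor 77 = ee
byte 5: (e2 xor da) xor 64 = 38 xor 64 = 5c

08d8ae53ee5c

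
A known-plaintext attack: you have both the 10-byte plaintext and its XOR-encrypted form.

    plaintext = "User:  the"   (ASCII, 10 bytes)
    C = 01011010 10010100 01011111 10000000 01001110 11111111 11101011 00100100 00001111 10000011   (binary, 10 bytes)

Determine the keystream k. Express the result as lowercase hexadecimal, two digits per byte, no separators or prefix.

Since C = plaintext ⊕ k, XORing both sides with plaintext gives k = plaintext ⊕ C.
55 XOR 5a = 0f
73 XOR 94 = e7
65 XOR 5f = 3a
72 XOR 80 = f2
3a XOR 4e = 74
20 XOR ff = df
20 XOR eb = cb
74 XOR 24 = 50
68 XOR 0f = 67
65 XOR 83 = e6

0fe73af274dfcb5067e6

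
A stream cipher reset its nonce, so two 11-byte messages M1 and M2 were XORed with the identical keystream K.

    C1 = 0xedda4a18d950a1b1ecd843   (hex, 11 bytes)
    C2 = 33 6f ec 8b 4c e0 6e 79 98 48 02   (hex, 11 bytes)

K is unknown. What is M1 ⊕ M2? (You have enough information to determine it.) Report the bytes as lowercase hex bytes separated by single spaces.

C1 ⊕ C2 = (M1 ⊕ K) ⊕ (M2 ⊕ K) = M1 ⊕ M2 — the shared key cancels under XOR.
ed ^ 33 = de
da ^ 6f = b5
4a ^ ec = a6
18 ^ 8b = 93
d9 ^ 4c = 95
50 ^ e0 = b0
a1 ^ 6e = cf
b1 ^ 79 = c8
ec ^ 98 = 74
d8 ^ 48 = 90
43 ^ 02 = 41

de b5 a6 93 95 b0 cf c8 74 90 41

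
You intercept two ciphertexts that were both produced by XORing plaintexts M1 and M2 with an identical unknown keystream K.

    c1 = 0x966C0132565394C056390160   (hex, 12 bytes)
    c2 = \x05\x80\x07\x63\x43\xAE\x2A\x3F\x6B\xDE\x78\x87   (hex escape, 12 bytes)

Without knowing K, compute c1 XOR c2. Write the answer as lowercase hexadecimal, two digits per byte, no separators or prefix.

c1 ⊕ c2 = (M1 ⊕ K) ⊕ (M2 ⊕ K) = M1 ⊕ M2 — the shared key cancels under XOR.
150 ^   5 = 147
108 ^ 128 = 236
  1 ^   7 =   6
 50 ^  99 =  81
 86 ^  67 =  21
 83 ^ 174 = 253
148 ^  42 = 190
192 ^  63 = 255
 86 ^ 107 =  61
 57 ^ 222 = 231
  1 ^ 120 = 121
 96 ^ 135 = 231

93ec065115fdbeff3de779e7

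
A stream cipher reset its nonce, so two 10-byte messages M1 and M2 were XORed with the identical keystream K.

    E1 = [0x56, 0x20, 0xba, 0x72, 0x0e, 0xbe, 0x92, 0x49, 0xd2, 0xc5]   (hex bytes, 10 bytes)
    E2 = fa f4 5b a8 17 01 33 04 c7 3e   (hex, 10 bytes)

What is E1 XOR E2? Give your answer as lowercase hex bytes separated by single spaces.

ac d4 e1 da 19 bf a1 4d 15 fb

E1 ⊕ E2 = (M1 ⊕ K) ⊕ (M2 ⊕ K) = M1 ⊕ M2 — the shared key cancels under XOR.
56 xor fa = ac
20 xor f4 = d4
ba xor 5b = e1
72 xor a8 = da
0e xor 17 = 19
be xor 01 = bf
92 xor 33 = a1
49 xor 04 = 4d
d2 xor c7 = 15
c5 xor 3e = fb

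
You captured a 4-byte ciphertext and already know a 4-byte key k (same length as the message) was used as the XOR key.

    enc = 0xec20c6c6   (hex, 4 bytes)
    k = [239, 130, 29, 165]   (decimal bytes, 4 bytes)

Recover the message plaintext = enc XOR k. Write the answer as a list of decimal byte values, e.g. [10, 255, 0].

XOR is its own inverse, so applying the key byte-wise gives the result directly.
ec xor ef = 03
20 xor 82 = a2
c6 xor 1d = db
c6 xor a5 = 63

[3, 162, 219, 99]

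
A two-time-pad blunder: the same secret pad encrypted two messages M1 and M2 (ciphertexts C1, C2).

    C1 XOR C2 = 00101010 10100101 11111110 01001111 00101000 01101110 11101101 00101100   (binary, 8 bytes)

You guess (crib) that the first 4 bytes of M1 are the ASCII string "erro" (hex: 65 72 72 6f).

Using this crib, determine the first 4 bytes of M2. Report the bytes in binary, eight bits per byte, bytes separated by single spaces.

Since C1 ⊕ C2 = M1 ⊕ M2, XORing with the guessed M1 bytes yields the corresponding M2 bytes: M2 = (C1 ⊕ C2) ⊕ M1.
byte 0: 2a xor 65 = 4f
byte 1: a5 xor 72 = d7
byte 2: fe xor 72 = 8c
byte 3: 4f xor 6f = 20

01001111 11010111 10001100 00100000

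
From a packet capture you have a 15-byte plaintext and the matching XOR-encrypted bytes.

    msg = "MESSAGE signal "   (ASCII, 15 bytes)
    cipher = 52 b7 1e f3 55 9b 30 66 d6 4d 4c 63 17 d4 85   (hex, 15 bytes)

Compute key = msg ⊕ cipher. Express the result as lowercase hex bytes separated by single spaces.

Since cipher = msg ⊕ key, XORing both sides with msg gives key = msg ⊕ cipher.
 77 ⊕  82 =  31
 69 ⊕ 183 = 242
 83 ⊕  30 =  77
 83 ⊕ 243 = 160
 65 ⊕  85 =  20
 71 ⊕ 155 = 220
 69 ⊕  48 = 117
 32 ⊕ 102 =  70
115 ⊕ 214 = 165
105 ⊕  77 =  36
103 ⊕  76 =  43
110 ⊕  99 =  13
 97 ⊕  23 = 118
108 ⊕ 212 = 184
 32 ⊕ 133 = 165

1f f2 4d a0 14 dc 75 46 a5 24 2b 0d 76 b8 a5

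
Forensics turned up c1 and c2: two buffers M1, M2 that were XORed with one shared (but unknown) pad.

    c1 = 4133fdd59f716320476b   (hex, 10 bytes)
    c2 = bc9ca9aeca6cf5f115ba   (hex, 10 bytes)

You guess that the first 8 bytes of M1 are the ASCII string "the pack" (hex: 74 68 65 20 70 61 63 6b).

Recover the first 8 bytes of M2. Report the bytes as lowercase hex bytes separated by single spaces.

First, c1 ⊕ c2 = (M1 ⊕ K) ⊕ (M2 ⊕ K) = M1 ⊕ M2, so the key drops out. Then M2 = (M1 ⊕ M2) ⊕ M1 over the first 8 bytes.
byte 0: (41 ⊕ bc) ⊕ 74 = fd ⊕ 74 = 89
byte 1: (33 ⊕ 9c) ⊕ 68 = af ⊕ 68 = c7
byte 2: (fd ⊕ a9) ⊕ 65 = 54 ⊕ 65 = 31
byte 3: (d5 ⊕ ae) ⊕ 20 = 7b ⊕ 20 = 5b
byte 4: (9f ⊕ ca) ⊕ 70 = 55 ⊕ 70 = 25
byte 5: (71 ⊕ 6c) ⊕ 61 = 1d ⊕ 61 = 7c
byte 6: (63 ⊕ f5) ⊕ 63 = 96 ⊕ 63 = f5
byte 7: (20 ⊕ f1) ⊕ 6b = d1 ⊕ 6b = ba

89 c7 31 5b 25 7c f5 ba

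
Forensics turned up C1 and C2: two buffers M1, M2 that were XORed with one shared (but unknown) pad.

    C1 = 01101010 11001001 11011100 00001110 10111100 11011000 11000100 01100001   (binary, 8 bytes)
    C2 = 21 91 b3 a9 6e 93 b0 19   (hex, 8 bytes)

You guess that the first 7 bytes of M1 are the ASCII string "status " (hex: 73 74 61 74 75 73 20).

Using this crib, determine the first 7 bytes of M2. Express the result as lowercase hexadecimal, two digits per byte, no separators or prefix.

382c0ed3a73854

First, C1 ⊕ C2 = (M1 ⊕ K) ⊕ (M2 ⊕ K) = M1 ⊕ M2, so the key drops out. Then M2 = (M1 ⊕ M2) ⊕ M1 over the first 7 bytes.
byte 0: (6a XOR 21) XOR 73 = 4b XOR 73 = 38
byte 1: (c9 XOR 91) XOR 74 = 58 XOR 74 = 2c
byte 2: (dc XOR b3) XOR 61 = 6f XOR 61 = 0e
byte 3: (0e XOR a9) XOR 74 = a7 XOR 74 = d3
byte 4: (bc XOR 6e) XOR 75 = d2 XOR 75 = a7
byte 5: (d8 XOR 93) XOR 73 = 4b XOR 73 = 38
byte 6: (c4 XOR b0) XOR 20 = 74 XOR 20 = 54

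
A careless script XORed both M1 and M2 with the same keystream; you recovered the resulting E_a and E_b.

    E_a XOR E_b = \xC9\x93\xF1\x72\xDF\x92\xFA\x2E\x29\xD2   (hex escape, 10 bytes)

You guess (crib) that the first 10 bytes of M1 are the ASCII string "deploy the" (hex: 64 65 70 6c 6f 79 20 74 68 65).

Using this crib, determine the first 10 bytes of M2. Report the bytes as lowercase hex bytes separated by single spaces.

Since E_a ⊕ E_b = M1 ⊕ M2, XORing with the guessed M1 bytes yields the corresponding M2 bytes: M2 = (E_a ⊕ E_b) ⊕ M1.
c9 xor 64 = ad
93 xor 65 = f6
f1 xor 70 = 81
72 xor 6c = 1e
df xor 6f = b0
92 xor 79 = eb
fa xor 20 = da
2e xor 74 = 5a
29 xor 68 = 41
d2 xor 65 = b7

ad f6 81 1e b0 eb da 5a 41 b7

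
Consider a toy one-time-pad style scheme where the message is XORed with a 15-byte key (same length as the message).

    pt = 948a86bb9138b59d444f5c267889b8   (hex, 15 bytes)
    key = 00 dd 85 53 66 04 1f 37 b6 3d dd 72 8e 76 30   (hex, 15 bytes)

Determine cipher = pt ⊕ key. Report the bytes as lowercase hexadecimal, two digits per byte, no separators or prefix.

XOR is its own inverse, so applying the key byte-wise gives the result directly.
94 XOR 00 = 94
8a XOR dd = 57
86 XOR 85 = 03
bb XOR 53 = e8
91 XOR 66 = f7
38 XOR 04 = 3c
b5 XOR 1f = aa
9d XOR 37 = aa
44 XOR b6 = f2
4f XOR 3d = 72
5c XOR dd = 81
26 XOR 72 = 54
78 XOR 8e = f6
89 XOR 76 = ff
b8 XOR 30 = 88

945703e8f73caaaaf2728154f6ff88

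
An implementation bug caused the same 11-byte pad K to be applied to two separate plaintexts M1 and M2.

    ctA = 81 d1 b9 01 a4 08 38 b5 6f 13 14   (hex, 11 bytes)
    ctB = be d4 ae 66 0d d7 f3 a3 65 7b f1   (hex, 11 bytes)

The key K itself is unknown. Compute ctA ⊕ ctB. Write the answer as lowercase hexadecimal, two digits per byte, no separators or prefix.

3f051767a9dfcb160a68e5

ctA ⊕ ctB = (M1 ⊕ K) ⊕ (M2 ⊕ K) = M1 ⊕ M2 — the shared key cancels under XOR.
10000001 ^ 10111110 = 00111111
11010001 ^ 11010100 = 00000101
10111001 ^ 10101110 = 00010111
00000001 ^ 01100110 = 01100111
10100100 ^ 00001101 = 10101001
00001000 ^ 11010111 = 11011111
00111000 ^ 11110011 = 11001011
10110101 ^ 10100011 = 00010110
01101111 ^ 01100101 = 00001010
00010011 ^ 01111011 = 01101000
00010100 ^ 11110001 = 11100101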